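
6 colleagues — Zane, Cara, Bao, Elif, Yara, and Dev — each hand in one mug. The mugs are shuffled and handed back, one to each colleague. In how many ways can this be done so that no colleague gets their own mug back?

This is the derangement count D_6: permutations of 6 items with no fixed point.
By inclusion–exclusion this is Σ_{j=0}^{6} (−1)^j C(6,j)·(6−j)!.
Computing: 720 − 720 + 360 − 120 + 30 − 6 + 1 = 265.

265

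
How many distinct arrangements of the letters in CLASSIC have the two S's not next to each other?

Total arrangements of CLASSIC: 7!/(2!·2!) = 1260.
If the two S's are adjacent, glue them into one block, leaving 6 items to arrange: (6)!/(2!) = 360 ways.
Hence 1260 − 360 = 900.

900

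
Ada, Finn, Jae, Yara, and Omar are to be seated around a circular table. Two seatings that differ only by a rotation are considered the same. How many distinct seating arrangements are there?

24

Seat Ada anywhere (absorbing the rotational symmetry), then permute the other 4: (4)! = 24.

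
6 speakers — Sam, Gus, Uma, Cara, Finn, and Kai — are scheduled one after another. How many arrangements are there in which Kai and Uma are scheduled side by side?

240

Treat {Kai, Uma} as a single unit. There are 5 units to order, and the pair itself can be ordered 2 ways.
That gives 2 × 5! = 2 × 120 = 240.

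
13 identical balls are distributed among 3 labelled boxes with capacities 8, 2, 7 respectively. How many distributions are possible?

Without the upper bounds there are C(15,2) = 105 ways to split 13 among 3 boxes.
Subtract solutions that violate a single cap (substitute x_i' = x_i − (cap_i+1)): x_1 ≥ 9 gives C(6,2) = 15; x_2 ≥ 3 gives C(12,2) = 66; x_3 ≥ 8 gives C(7,2) = 21. Together 102.
Add back pairs where two caps are both exceeded: 3 + 0 + 6 = 9.
By inclusion–exclusion the count is 105 − 102 + 9 = 12.

12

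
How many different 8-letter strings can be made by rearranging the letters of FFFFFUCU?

Letter multiplicities in FFFFFUCU: C×1, F×5, U×2.
Dividing 8! = 40320 by 5!·2! = 240 for the repeated letters gives 168.

168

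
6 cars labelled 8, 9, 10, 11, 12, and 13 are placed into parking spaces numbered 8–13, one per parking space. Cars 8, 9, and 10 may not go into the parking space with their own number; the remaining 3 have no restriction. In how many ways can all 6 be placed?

Let Aᵢ (for i ∈ {8, 9, 10}) be the placements that put car i in its forbidden parking space. Any j of these fix j positions, leaving (6−j)! ways to fill the rest, and there are C(3,j) ways to pick which j.
By inclusion–exclusion, the number of valid placements is Σ_{j=0}^{3} (−1)^j C(3,j)·(6−j)!.
Computing: 720 − 360 + 72 − 6 = 426.

426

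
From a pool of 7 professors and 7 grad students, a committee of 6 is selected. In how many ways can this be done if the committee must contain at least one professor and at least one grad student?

Total 6-person selections from all 14: C(14,6) = 3003.
Subtract selections that omit an entire group: no professors → C(7,6) = 7; no grad students → C(7,6) = 7.
Both groups omitted at once is impossible, so 3003 − 14 = 2989.

2989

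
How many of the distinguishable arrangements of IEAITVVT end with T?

With the last slot taken by T, it remains to arrange the other 7 letters (IEAIVVT).
Those 7 letters have I appearing twice and V appearing twice, giving (7)!/(2!·2!) = 1260.

1260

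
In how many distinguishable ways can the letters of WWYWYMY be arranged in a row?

140

Letter multiplicities in WWYWYMY: M×1, W×3, Y×3.
So there are 7! / (3!·3!) = 140 distinguishable arrangements.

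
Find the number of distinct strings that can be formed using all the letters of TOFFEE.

TOFFEE has 6 letters with E appearing twice and F appearing twice.
The number of distinct arrangements is 6!/(2!·2!) = 720/4 = 180.

180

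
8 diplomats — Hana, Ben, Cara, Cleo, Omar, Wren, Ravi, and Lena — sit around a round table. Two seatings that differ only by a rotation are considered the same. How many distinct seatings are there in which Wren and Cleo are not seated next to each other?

Without the restriction there are (7)! = 5040 seatings.
Those with Wren next to Cleo: fuse the pair into one unit and seat 7 units around a circle — 2·(6)! = 1440.
Subtracting, 5040 − 1440 = 3600.

3600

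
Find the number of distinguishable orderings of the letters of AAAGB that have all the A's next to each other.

6

Treat the 3 copies of A as a single block. The multiset to arrange is then {AAA, B, G}, 3 items in all.
All 3 items are distinct, so there are (3)! = 6 arrangements.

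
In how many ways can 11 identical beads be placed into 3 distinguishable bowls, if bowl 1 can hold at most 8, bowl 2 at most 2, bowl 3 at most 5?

By stars and bars, unrestricted non-negative solutions to x_1+…+x_3 = 11 number C(11+2,2) = 78.
Subtract solutions that violate a single cap (substitute x_i' = x_i − (cap_i+1)): x_1 ≥ 9 gives C(4,2) = 6; x_2 ≥ 3 gives C(10,2) = 45; x_3 ≥ 6 gives C(7,2) = 21. Together 72.
Add back pairs where two caps are both exceeded: 0 + 0 + 6 = 6.
By inclusion–exclusion the count is 78 − 72 + 6 = 12.

12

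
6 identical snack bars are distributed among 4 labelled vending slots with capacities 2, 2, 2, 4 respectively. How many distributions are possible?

23

By stars and bars, unrestricted non-negative solutions to x_1+…+x_4 = 6 number C(6+3,3) = 84.
Subtract solutions that violate a single cap (substitute x_i' = x_i − (cap_i+1)): x_1 ≥ 3 gives C(6,3) = 20; x_2 ≥ 3 gives C(6,3) = 20; x_3 ≥ 3 gives C(6,3) = 20; x_4 ≥ 5 gives C(4,3) = 4. Together 64.
Add back pairs where two caps are both exceeded: 1 + 1 + 0 + 1 + 0 + 0 = 3.
By inclusion–exclusion the count is 84 − 64 + 3 = 23.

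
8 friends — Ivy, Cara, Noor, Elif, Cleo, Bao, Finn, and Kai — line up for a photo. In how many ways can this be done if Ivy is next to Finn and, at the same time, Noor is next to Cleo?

Treat {Ivy,Finn} as one block (2 orders) and {Noor,Cleo} as another (2 orders).
That leaves 6 units to arrange: 2 × 2 × 6! = 4 × 720 = 2880.

2880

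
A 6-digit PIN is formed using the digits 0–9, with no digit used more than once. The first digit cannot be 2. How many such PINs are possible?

136080

The first digit has 10−1 = 9 choices (anything except 2).
The remaining 5 digits are filled from the other 9 symbols without repetition: 9 × 8 × 7 × 6 × 5 = 15120.
Total: 9 × 15120 = 136080.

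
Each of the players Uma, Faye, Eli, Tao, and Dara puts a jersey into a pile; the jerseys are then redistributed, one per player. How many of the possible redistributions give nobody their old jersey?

44

This is the derangement count D_5: permutations of 5 items with no fixed point.
By inclusion–exclusion this is Σ_{j=0}^{5} (−1)^j C(5,j)·(5−j)!.
Computing: 120 − 120 + 60 − 20 + 5 − 1 = 44.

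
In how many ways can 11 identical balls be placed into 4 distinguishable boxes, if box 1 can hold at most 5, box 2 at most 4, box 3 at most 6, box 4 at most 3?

By stars and bars, unrestricted non-negative solutions to x_1+…+x_4 = 11 number C(11+3,3) = 364.
Subtract solutions that violate a single cap (substitute x_i' = x_i − (cap_i+1)): x_1 ≥ 6 gives C(8,3) = 56; x_2 ≥ 5 gives C(9,3) = 84; x_3 ≥ 7 gives C(7,3) = 35; x_4 ≥ 4 gives C(10,3) = 120. Together 295.
Add back pairs where two caps are both exceeded: 1 + 0 + 4 + 0 + 10 + 1 = 16.
By inclusion–exclusion the count is 364 − 295 + 16 = 85.

85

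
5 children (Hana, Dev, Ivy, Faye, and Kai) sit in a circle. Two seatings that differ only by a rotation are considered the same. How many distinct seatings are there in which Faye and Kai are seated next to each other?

12

Treat {Faye, Kai} as one unit (2 internal orders) and seat the resulting 4 units around the table: (3)! circular arrangements.
So 2 × (3)! = 2 × 6 = 12.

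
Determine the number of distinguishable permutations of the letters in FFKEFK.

60

Letter multiplicities in FFKEFK: E×1, F×3, K×2.
The number of distinct arrangements is 6!/(3!·2!) = 720/12 = 60.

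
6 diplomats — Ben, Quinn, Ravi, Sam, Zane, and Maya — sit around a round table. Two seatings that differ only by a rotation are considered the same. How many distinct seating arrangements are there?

120

Seat Ben anywhere (absorbing the rotational symmetry), then permute the other 5: (5)! = 120.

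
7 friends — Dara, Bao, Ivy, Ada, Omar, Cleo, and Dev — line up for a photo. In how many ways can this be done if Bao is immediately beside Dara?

1440

Glue Bao and Dara into one block (2 internal orders), leaving 6 units to arrange in a row.
So the count is 2·(6)! = 1440.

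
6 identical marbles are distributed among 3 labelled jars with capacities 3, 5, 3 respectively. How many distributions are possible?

15

Without the upper bounds there are C(8,2) = 28 ways to split 6 among 3 jars.
Subtract solutions that violate a single cap (substitute x_i' = x_i − (cap_i+1)): x_1 ≥ 4 gives C(4,2) = 6; x_2 ≥ 6 gives C(2,2) = 1; x_3 ≥ 4 gives C(4,2) = 6. Together 13.
No two caps can be exceeded simultaneously, so the pair terms are all 0.
By inclusion–exclusion the count is 28 − 13 + 0 = 15.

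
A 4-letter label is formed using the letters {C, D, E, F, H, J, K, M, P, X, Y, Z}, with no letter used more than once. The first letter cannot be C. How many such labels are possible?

The first letter has 12−1 = 11 choices (anything except C).
The remaining 3 letters are filled from the other 11 symbols without repetition: 11 × 10 × 9 = 990.
Total: 11 × 990 = 10890.

10890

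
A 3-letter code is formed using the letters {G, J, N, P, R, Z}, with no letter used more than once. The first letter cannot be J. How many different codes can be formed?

The first letter has 6−1 = 5 choices (anything except J).
The remaining 2 letters are filled from the other 5 symbols without repetition: 5 × 4 = 20.
Total: 5 × 20 = 100.

100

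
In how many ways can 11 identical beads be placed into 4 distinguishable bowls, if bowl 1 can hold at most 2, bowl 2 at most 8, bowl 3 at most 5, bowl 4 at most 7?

Ignoring the caps, the number of non-negative solutions to x_1+…+x_4 = 11 is C(14,3) = 364.
Subtract solutions that violate a single cap (substitute x_i' = x_i − (cap_i+1)): x_1 ≥ 3 gives C(11,3) = 165; x_2 ≥ 9 gives C(5,3) = 10; x_3 ≥ 6 gives C(8,3) = 56; x_4 ≥ 8 gives C(6,3) = 20. Together 251.
Add back pairs where two caps are both exceeded: 0 + 10 + 1 + 0 + 0 + 0 = 11.
By inclusion–exclusion the count is 364 − 251 + 11 = 124.

124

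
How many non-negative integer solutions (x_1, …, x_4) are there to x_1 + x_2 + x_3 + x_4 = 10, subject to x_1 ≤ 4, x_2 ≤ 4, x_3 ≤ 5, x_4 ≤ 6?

Without the upper bounds there are C(13,3) = 286 ways to split 10 among 4 variables.
Subtract solutions that violate a single cap (substitute x_i' = x_i − (cap_i+1)): x_1 ≥ 5 gives C(8,3) = 56; x_2 ≥ 5 gives C(8,3) = 56; x_3 ≥ 6 gives C(7,3) = 35; x_4 ≥ 7 gives C(6,3) = 20. Together 167.
Add back pairs where two caps are both exceeded: 1 + 0 + 0 + 0 + 0 + 0 = 1.
By inclusion–exclusion the count is 286 − 167 + 1 = 120.

120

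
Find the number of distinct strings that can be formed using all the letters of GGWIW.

30

Letter multiplicities in GGWIW: G×2, I×1, W×2.
The number of distinct arrangements is 5!/(2!·2!) = 120/4 = 30.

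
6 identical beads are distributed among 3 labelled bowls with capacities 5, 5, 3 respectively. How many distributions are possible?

Without the upper bounds there are C(8,2) = 28 ways to split 6 among 3 bowls.
Subtract solutions that violate a single cap (substitute x_i' = x_i − (cap_i+1)): x_1 ≥ 6 gives C(2,2) = 1; x_2 ≥ 6 gives C(2,2) = 1; x_3 ≥ 4 gives C(4,2) = 6. Together 8.
No two caps can be exceeded simultaneously, so the pair terms are all 0.
By inclusion–exclusion the count is 28 − 8 + 0 = 20.

20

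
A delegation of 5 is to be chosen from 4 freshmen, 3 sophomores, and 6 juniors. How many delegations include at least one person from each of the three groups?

894

With no constraint there are C(13,5) = 1287 possible selections.
Selections missing a whole group: no freshmen → C(9,5) = 126; no sophomores → C(10,5) = 252; no juniors → C(7,5) = 21.
Add back selections omitting two groups (i.e. drawn from a single group): C(4,5) + C(3,5) + C(6,5) = 6.
By inclusion–exclusion: 1287 − 399 + 6 = 894.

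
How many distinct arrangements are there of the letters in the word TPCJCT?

Letter multiplicities in TPCJCT: C×2, J×1, P×1, T×2.
Dividing 6! = 720 by 2!·2! = 4 for the repeated letters gives 180.

180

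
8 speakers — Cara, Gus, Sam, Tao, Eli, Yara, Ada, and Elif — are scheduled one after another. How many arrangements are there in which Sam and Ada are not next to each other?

Of the 8! = 40320 arrangements, those with Sam and Ada adjacent number 2 × 7! = 10080 (treat the pair as a block with 2 internal orders).
Complementary counting: 40320 − 10080 = 30240.

30240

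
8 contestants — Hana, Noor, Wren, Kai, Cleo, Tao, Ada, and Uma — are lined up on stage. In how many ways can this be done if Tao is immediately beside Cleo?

Glue Tao and Cleo into one block (2 internal orders), leaving 7 units to arrange in a row.
So the count is 2·(7)! = 10080.

10080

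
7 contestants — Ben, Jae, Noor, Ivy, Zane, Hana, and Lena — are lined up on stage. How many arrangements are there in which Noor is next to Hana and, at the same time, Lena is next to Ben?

480

Treat {Noor,Hana} as one block (2 orders) and {Lena,Ben} as another (2 orders).
That leaves 5 units to arrange: 2 × 2 × 5! = 4 × 120 = 480.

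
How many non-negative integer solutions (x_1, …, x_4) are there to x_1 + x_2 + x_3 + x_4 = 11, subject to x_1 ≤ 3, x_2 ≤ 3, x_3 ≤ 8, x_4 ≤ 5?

86

By stars and bars, unrestricted non-negative solutions to x_1+…+x_4 = 11 number C(11+3,3) = 364.
Subtract solutions that violate a single cap (substitute x_i' = x_i − (cap_i+1)): x_1 ≥ 4 gives C(10,3) = 120; x_2 ≥ 4 gives C(10,3) = 120; x_3 ≥ 9 gives C(5,3) = 10; x_4 ≥ 6 gives C(8,3) = 56. Together 306.
Add back pairs where two caps are both exceeded: 20 + 0 + 4 + 0 + 4 + 0 = 28.
By inclusion–exclusion the count is 364 − 306 + 28 = 86.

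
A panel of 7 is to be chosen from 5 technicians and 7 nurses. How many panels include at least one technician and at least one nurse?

Unrestricted: C(12,7) = 792 ways to pick any 7 of the 12.
Subtract selections that omit an entire group: no technicians → C(7,7) = 1; no nurses → C(5,7) = 0.
Both groups omitted at once is impossible, so 792 − 1 = 791.

791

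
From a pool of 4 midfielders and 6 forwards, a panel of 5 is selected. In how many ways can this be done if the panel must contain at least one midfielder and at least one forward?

Total 5-person selections from all 10: C(10,5) = 252.
Subtract selections that omit an entire group: no midfielders → C(6,5) = 6; no forwards → C(4,5) = 0.
Both groups omitted at once is impossible, so 252 − 6 = 246.

246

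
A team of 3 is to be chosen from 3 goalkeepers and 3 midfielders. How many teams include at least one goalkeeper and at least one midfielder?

Total 3-person selections from all 6: C(6,3) = 20.
Selections missing a whole group: no goalkeepers → C(3,3) = 1; no midfielders → C(3,3) = 1.
Both groups omitted at once is impossible, so 20 − 2 = 18.

18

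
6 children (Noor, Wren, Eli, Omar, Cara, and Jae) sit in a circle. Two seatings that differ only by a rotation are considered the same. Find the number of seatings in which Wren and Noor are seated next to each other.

48

Treat {Wren, Noor} as one unit (2 internal orders) and seat the resulting 5 units around the table: (4)! circular arrangements.
So 2 × (4)! = 2 × 24 = 48.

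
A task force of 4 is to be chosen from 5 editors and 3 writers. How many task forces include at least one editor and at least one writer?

Unrestricted: C(8,4) = 70 ways to pick any 4 of the 8.
Selections missing a whole group: no editors → C(3,4) = 0; no writers → C(5,4) = 5.
Both groups omitted at once is impossible, so 70 − 5 = 65.

65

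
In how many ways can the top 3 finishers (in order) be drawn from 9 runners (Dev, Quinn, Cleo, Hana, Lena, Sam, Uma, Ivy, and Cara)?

This is an ordered selection of 3 from 9: P(9,3).
That gives 9 × 8 × 7 = 504.

504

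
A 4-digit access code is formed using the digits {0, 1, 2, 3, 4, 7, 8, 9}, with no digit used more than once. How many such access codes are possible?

1680

With no repetition, fill the 4 digits in order: 8 choices, then 7, down to 5.
That product is 8 × 7 × 6 × 5 = 1680.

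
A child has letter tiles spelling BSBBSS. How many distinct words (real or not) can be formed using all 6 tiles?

20

The 6 letters of BSBBSS have repeats: B appearing 3 times and S appearing 3 times.
Dividing 6! = 720 by 3!·3! = 36 for the repeated letters gives 20.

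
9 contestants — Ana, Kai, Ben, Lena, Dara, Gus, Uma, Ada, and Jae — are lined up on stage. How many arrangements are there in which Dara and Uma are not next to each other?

There are 9! = 362880 arrangements in all. If Dara and Uma are adjacent, merging them into one block gives 2·(8)! = 80640 arrangements.
Complementary counting: 362880 − 80640 = 282240.

282240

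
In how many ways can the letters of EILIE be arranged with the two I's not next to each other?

18

Total arrangements of EILIE: 5!/(2!·2!) = 30.
Arrangements with the I's together: treat II as one letter, giving (4)!/(2!) = 12.
Hence 30 − 12 = 18.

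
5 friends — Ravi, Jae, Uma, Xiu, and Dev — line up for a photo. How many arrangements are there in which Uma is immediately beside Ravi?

48

Place the 3 others and the Uma-Ravi pair as 4 objects in a line; the pair has 2 internal arrangements.
So the count is 2·(4)! = 48.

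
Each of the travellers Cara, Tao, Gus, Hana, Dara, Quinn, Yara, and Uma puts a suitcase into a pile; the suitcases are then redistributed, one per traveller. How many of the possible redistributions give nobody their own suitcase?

Count assignments avoiding every fixed point. For any j of the 8 travellers fixed to their own suitcase, the other 8−j can be arranged in (8−j)! ways.
By inclusion–exclusion this is Σ_{j=0}^{8} (−1)^j C(8,j)·(8−j)!.
Computing: 40320 − 40320 + 20160 − 6720 + 1680 − 336 + 56 − 8 + 1 = 14833.

14833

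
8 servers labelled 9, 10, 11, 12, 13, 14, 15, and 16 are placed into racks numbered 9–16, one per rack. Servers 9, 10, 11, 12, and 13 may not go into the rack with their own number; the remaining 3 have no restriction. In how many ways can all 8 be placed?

Let Aᵢ (for 9 ≤ i ≤ 13) be the placements that put server i in its forbidden rack. Any j of these fix j positions, leaving (8−j)! ways to fill the rest, and there are C(5,j) ways to pick which j.
By inclusion–exclusion, the number of valid placements is Σ_{j=0}^{5} (−1)^j C(5,j)·(8−j)!.
Computing: 40320 − 25200 + 7200 − 1200 + 120 − 6 = 21234.

21234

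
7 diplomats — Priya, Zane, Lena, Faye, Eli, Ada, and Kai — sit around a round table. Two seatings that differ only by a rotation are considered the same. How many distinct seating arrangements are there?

720

Fix one person's seat to break rotational symmetry; the remaining 6 people can be arranged in (6)! = 720 ways.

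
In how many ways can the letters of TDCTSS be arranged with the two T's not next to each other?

There are 6!/(2!·2!) = 180 arrangements of TDCTSS in total.
Arrangements with the T's together: treat TT as one letter, giving (5)!/(2!) = 60.
Subtracting, 180 − 60 = 120 arrangements keep the T's apart.

120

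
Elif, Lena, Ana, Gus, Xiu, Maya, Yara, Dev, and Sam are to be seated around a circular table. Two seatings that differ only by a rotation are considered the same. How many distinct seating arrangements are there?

Seat Elif anywhere (absorbing the rotational symmetry), then permute the other 8: (8)! = 40320.

40320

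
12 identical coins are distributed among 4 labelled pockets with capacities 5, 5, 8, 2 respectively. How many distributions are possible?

89

By stars and bars, unrestricted non-negative solutions to x_1+…+x_4 = 12 number C(12+3,3) = 455.
Subtract solutions that violate a single cap (substitute x_i' = x_i − (cap_i+1)): x_1 ≥ 6 gives C(9,3) = 84; x_2 ≥ 6 gives C(9,3) = 84; x_3 ≥ 9 gives C(6,3) = 20; x_4 ≥ 3 gives C(12,3) = 220. Together 408.
Add back pairs where two caps are both exceeded: 1 + 0 + 20 + 0 + 20 + 1 = 42.
By inclusion–exclusion the count is 455 − 408 + 42 = 89.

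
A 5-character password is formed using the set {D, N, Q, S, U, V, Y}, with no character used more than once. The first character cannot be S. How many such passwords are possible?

2160

The first character has 7−1 = 6 choices (anything except S).
The remaining 4 characters are filled from the other 6 symbols without repetition: 6 × 5 × 4 × 3 = 360.
Total: 6 × 360 = 2160.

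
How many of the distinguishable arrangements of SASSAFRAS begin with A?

With the first slot taken by A, it remains to arrange the other 8 letters (SSSAFRAS).
Those 8 letters have A appearing twice and S appearing 4 times, giving (8)!/(4!·2!) = 840.

840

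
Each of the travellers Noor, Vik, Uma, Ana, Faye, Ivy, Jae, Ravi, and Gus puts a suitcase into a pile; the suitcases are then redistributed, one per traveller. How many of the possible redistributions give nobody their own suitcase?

133496

Let Aᵢ be the assignments in which traveller i gets their own suitcase. We want the size of the complement of A₁∪…∪A_9.
By inclusion–exclusion this is Σ_{j=0}^{9} (−1)^j C(9,j)·(9−j)!.
Computing: 362880 − 362880 + 181440 − 60480 + 15120 − 3024 + 504 − 72 + 9 − 1 = 133496.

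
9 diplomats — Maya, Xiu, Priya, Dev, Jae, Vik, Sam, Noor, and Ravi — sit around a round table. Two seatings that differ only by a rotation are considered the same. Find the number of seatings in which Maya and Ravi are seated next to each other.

10080

Treat {Maya, Ravi} as one unit (2 internal orders) and seat the resulting 8 units around the table: (7)! circular arrangements.
So 2 × (7)! = 2 × 5040 = 10080.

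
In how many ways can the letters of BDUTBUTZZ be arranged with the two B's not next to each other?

There are 9!/(2!·2!·2!·2!) = 22680 arrangements of BDUTBUTZZ in total.
Arrangements with the B's together: treat BB as one letter, giving (8)!/(2!·2!·2!) = 5040.
Subtracting, 22680 − 5040 = 17640 arrangements keep the B's apart.

17640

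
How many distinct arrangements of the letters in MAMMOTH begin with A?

120

With the first slot taken by A, it remains to arrange the other 6 letters (MMMOTH).
Those 6 letters have M appearing 3 times, giving (6)!/(3!) = 120.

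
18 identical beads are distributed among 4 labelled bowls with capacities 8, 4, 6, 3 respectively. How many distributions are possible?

20

Without the upper bounds there are C(21,3) = 1330 ways to split 18 among 4 bowls.
Subtract solutions that violate a single cap (substitute x_i' = x_i − (cap_i+1)): x_1 ≥ 9 gives C(12,3) = 220; x_2 ≥ 5 gives C(16,3) = 560; x_3 ≥ 7 gives C(14,3) = 364; x_4 ≥ 4 gives C(17,3) = 680. Together 1824.
Add back pairs where two caps are both exceeded: 35 + 10 + 56 + 84 + 220 + 120 = 525.
Subtract triples: 0 + 1 + 0 + 10 = 11.
By inclusion–exclusion the count is 1330 − 1824 + 525 − 11 = 20.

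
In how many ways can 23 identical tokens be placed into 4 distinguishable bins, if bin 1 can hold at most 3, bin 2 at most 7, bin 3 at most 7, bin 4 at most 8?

Ignoring the caps, the number of non-negative solutions to x_1+…+x_4 = 23 is C(26,3) = 2600.
Subtract solutions that violate a single cap (substitute x_i' = x_i − (cap_i+1)): x_1 ≥ 4 gives C(22,3) = 1540; x_2 ≥ 8 gives C(18,3) = 816; x_3 ≥ 8 gives C(18,3) = 816; x_4 ≥ 9 gives C(17,3) = 680. Together 3852.
Add back pairs where two caps are both exceeded: 364 + 364 + 286 + 120 + 84 + 84 = 1302.
Subtract triples: 20 + 10 + 10 + 0 = 40.
By inclusion–exclusion the count is 2600 − 3852 + 1302 − 40 = 10.

10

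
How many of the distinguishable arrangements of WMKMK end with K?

12

Fix K in the last position and arrange the remaining 4 letters.
Those 4 letters have M appearing twice, giving (4)!/(2!) = 12.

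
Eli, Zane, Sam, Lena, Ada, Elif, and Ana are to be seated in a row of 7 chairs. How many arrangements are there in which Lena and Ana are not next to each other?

3600

Of the 7! = 5040 arrangements, those with Lena and Ana adjacent number 2 × 6! = 1440 (treat the pair as a block with 2 internal orders).
Complementary counting: 5040 − 1440 = 3600.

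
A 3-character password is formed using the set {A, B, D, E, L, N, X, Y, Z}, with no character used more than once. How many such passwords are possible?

With no repetition, fill the 3 characters in order: 9 choices, then 8, down to 7.
9 × 8 × 7 = 504.

504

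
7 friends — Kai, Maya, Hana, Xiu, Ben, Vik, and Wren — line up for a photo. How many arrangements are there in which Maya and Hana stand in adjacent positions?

Glue Maya and Hana into one block (2 internal orders), leaving 6 units to arrange in a row.
That gives 2 × 6! = 2 × 720 = 1440.

1440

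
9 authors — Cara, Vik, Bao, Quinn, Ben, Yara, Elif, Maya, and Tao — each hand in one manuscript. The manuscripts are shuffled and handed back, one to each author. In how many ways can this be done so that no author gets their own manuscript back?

Let Aᵢ be the assignments in which author i gets their own manuscript. We want the size of the complement of A₁∪…∪A_9.
By inclusion–exclusion this is Σ_{j=0}^{9} (−1)^j C(9,j)·(9−j)!.
Computing: 362880 − 362880 + 181440 − 60480 + 15120 − 3024 + 504 − 72 + 9 − 1 = 133496.

133496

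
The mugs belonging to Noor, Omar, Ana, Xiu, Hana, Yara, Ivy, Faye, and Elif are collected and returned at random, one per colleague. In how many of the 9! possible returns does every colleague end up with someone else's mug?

133496

Let Aᵢ be the assignments in which colleague i gets their own mug. We want the size of the complement of A₁∪…∪A_9.
By inclusion–exclusion this is Σ_{j=0}^{9} (−1)^j C(9,j)·(9−j)!.
Computing: 362880 − 362880 + 181440 − 60480 + 15120 − 3024 + 504 − 72 + 9 − 1 = 133496.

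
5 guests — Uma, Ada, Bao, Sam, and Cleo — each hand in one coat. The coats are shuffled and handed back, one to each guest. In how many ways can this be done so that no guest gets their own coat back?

Count assignments avoiding every fixed point. For any j of the 5 guests fixed to their own coat, the other 5−j can be arranged in (5−j)! ways.
By inclusion–exclusion this is Σ_{j=0}^{5} (−1)^j C(5,j)·(5−j)!.
Computing: 120 − 120 + 60 − 20 + 5 − 1 = 44.

44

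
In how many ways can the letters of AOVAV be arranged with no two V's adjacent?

18

Total arrangements of AOVAV: 5!/(2!·2!) = 30.
If the two V's are adjacent, glue them into one block, leaving 4 items to arrange: (4)!/(2!) = 12 ways.
Hence 30 − 12 = 18.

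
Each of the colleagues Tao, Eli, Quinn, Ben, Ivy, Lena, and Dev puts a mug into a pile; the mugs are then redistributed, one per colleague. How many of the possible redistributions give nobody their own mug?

This is the derangement count D_7: permutations of 7 items with no fixed point.
By inclusion–exclusion this is Σ_{j=0}^{7} (−1)^j C(7,j)·(7−j)!.
Computing: 5040 − 5040 + 2520 − 840 + 210 − 42 + 7 − 1 = 1854.

1854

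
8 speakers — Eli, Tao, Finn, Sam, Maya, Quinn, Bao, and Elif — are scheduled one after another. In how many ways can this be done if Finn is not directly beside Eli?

Of the 8! = 40320 arrangements, those with Finn and Eli adjacent number 2 × 7! = 10080 (treat the pair as a block with 2 internal orders).
So 40320 − 10080 = 30240 arrangements keep them apart.

30240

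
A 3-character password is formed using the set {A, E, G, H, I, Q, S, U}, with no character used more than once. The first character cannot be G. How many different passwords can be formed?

The first character has 8−1 = 7 choices (anything except G).
The remaining 2 characters are filled from the other 7 symbols without repetition: 7 × 6 = 42.
Total: 7 × 42 = 294.

294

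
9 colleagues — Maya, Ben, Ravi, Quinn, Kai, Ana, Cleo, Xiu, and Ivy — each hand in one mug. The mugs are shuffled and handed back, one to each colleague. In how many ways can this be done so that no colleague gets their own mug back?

133496

This is the derangement count D_9: permutations of 9 items with no fixed point.
By inclusion–exclusion this is Σ_{j=0}^{9} (−1)^j C(9,j)·(9−j)!.
Computing: 362880 − 362880 + 181440 − 60480 + 15120 − 3024 + 504 − 72 + 9 − 1 = 133496.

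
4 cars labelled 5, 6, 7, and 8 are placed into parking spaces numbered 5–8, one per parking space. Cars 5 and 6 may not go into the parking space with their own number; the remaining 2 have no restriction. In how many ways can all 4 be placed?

14

Let Aᵢ (for i ∈ {5, 6}) be the placements that put car i in its forbidden parking space. Any j of these fix j positions, leaving (4−j)! ways to fill the rest, and there are C(2,j) ways to pick which j.
By inclusion–exclusion, the number of valid placements is Σ_{j=0}^{2} (−1)^j C(2,j)·(4−j)!.
Computing: 24 − 12 + 2 = 14.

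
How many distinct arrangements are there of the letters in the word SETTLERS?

5040

Letter multiplicities in SETTLERS: E×2, L×1, R×1, S×2, T×2.
Dividing 8! = 40320 by 2!·2!·2! = 8 for the repeated letters gives 5040.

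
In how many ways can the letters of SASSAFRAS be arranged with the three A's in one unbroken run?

210

Treat the 3 copies of A as a single block. The multiset to arrange is then {AAA, F, R, S, S, S, S}, 7 items in all.
That gives (7)!/(4!) = 210 arrangements.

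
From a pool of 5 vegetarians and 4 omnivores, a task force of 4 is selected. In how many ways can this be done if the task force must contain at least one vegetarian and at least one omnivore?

With no constraint there are C(9,4) = 126 possible selections.
Selections missing a whole group: no vegetarians → C(4,4) = 1; no omnivores → C(5,4) = 5.
Both groups omitted at once is impossible, so 126 − 6 = 120.

120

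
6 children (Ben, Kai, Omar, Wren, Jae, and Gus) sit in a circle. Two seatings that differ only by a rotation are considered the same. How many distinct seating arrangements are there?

120

Around a circle, 6 distinct people have 6!/6 = (5)! = 120 rotationally distinct seatings.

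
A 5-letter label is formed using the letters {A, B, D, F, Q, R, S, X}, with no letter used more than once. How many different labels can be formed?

6720

This is a permutation of 5 out of 8: P(8,5) = 8!/3!.
That product is 8 × 7 × 6 × 5 × 4 = 6720.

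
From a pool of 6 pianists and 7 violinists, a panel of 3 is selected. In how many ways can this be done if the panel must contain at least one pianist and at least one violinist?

231

Unrestricted: C(13,3) = 286 ways to pick any 3 of the 13.
Selections missing a whole group: no pianists → C(7,3) = 35; no violinists → C(6,3) = 20.
Both groups omitted at once is impossible, so 286 − 55 = 231.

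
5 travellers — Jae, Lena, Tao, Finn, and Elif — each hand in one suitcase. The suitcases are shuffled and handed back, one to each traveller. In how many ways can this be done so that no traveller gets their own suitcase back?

44

Count assignments avoiding every fixed point. For any j of the 5 travellers fixed to their own suitcase, the other 5−j can be arranged in (5−j)! ways.
By inclusion–exclusion this is Σ_{j=0}^{5} (−1)^j C(5,j)·(5−j)!.
Computing: 120 − 120 + 60 − 20 + 5 − 1 = 44.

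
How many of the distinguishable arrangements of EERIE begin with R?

With the first slot taken by R, it remains to arrange the other 4 letters (EEIE).
Those 4 letters have E appearing 3 times, giving (4)!/(3!) = 4.

4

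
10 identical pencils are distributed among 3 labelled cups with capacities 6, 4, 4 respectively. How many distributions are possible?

Without the upper bounds there are C(12,2) = 66 ways to split 10 among 3 cups.
Subtract solutions that violate a single cap (substitute x_i' = x_i − (cap_i+1)): x_1 ≥ 7 gives C(5,2) = 10; x_2 ≥ 5 gives C(7,2) = 21; x_3 ≥ 5 gives C(7,2) = 21. Together 52.
Add back pairs where two caps are both exceeded: 0 + 0 + 1 = 1.
By inclusion–exclusion the count is 66 − 52 + 1 = 15.

15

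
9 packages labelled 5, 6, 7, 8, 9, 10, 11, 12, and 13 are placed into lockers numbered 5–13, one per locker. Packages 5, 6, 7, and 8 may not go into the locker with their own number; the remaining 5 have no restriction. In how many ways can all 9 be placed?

229080

Let Aᵢ (for 5 ≤ i ≤ 8) be the placements that put package i in its forbidden locker. Any j of these fix j positions, leaving (9−j)! ways to fill the rest, and there are C(4,j) ways to pick which j.
By inclusion–exclusion, the number of valid placements is Σ_{j=0}^{4} (−1)^j C(4,j)·(9−j)!.
Computing: 362880 − 161280 + 30240 − 2880 + 120 = 229080.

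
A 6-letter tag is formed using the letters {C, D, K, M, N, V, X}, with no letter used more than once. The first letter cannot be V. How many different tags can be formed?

The first letter has 7−1 = 6 choices (anything except V).
The remaining 5 letters are filled from the other 6 symbols without repetition: 6 × 5 × 4 × 3 × 2 = 720.
Total: 6 × 720 = 4320.

4320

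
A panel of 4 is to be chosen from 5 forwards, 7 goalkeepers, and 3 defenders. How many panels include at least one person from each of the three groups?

With no constraint there are C(15,4) = 1365 possible selections.
Selections missing a whole group: no forwards → C(10,4) = 210; no goalkeepers → C(8,4) = 70; no defenders → C(12,4) = 495.
Add back selections omitting two groups (i.e. drawn from a single group): C(5,4) + C(7,4) + C(3,4) = 40.
By inclusion–exclusion: 1365 − 775 + 40 = 630.

630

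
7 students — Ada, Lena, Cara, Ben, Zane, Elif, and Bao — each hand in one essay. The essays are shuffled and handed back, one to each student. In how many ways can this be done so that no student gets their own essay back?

Let Aᵢ be the assignments in which student i gets their own essay. We want the size of the complement of A₁∪…∪A_7.
By inclusion–exclusion this is Σ_{j=0}^{7} (−1)^j C(7,j)·(7−j)!.
Computing: 5040 − 5040 + 2520 − 840 + 210 − 42 + 7 − 1 = 1854.

1854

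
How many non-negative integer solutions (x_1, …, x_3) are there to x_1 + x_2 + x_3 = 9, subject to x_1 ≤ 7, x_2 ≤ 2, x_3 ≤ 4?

12

Without the upper bounds there are C(11,2) = 55 ways to split 9 among 3 variables.
Subtract solutions that violate a single cap (substitute x_i' = x_i − (cap_i+1)): x_1 ≥ 8 gives C(3,2) = 3; x_2 ≥ 3 gives C(8,2) = 28; x_3 ≥ 5 gives C(6,2) = 15. Together 46.
Add back pairs where two caps are both exceeded: 0 + 0 + 3 = 3.
By inclusion–exclusion the count is 55 − 46 + 3 = 12.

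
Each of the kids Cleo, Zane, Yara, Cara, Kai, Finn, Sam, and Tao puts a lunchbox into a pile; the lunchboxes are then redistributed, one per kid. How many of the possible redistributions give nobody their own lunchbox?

Count assignments avoiding every fixed point. For any j of the 8 kids fixed to their own lunchbox, the other 8−j can be arranged in (8−j)! ways.
By inclusion–exclusion this is Σ_{j=0}^{8} (−1)^j C(8,j)·(8−j)!.
Computing: 40320 − 40320 + 20160 − 6720 + 1680 − 336 + 56 − 8 + 1 = 14833.

14833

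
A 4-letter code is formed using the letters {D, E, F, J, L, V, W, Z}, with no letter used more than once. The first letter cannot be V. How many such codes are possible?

The first letter has 8−1 = 7 choices (anything except V).
The remaining 3 letters are filled from the other 7 symbols without repetition: 7 × 6 × 5 = 210.
Total: 7 × 210 = 1470.

1470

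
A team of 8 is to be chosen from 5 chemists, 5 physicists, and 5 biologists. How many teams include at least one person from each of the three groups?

Total 8-person selections from all 15: C(15,8) = 6435.
Selections missing a whole group: no chemists → C(10,8) = 45; no physicists → C(10,8) = 45; no biologists → C(10,8) = 45.
Add back selections omitting two groups (i.e. drawn from a single group): C(5,8) + C(5,8) + C(5,8) = 0.
By inclusion–exclusion: 6435 − 135 + 0 = 6300.

6300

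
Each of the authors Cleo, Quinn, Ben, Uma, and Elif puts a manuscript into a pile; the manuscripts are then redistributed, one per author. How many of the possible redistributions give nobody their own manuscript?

44

Count assignments avoiding every fixed point. For any j of the 5 authors fixed to their own manuscript, the other 5−j can be arranged in (5−j)! ways.
By inclusion–exclusion this is Σ_{j=0}^{5} (−1)^j C(5,j)·(5−j)!.
Computing: 120 − 120 + 60 − 20 + 5 − 1 = 44.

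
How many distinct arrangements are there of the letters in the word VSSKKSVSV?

1260

The 9 letters of VSSKKSVSV have repeats: K appearing twice, S appearing 4 times, and V appearing 3 times.
The number of distinct arrangements is 9!/(4!·3!·2!) = 362880/288 = 1260.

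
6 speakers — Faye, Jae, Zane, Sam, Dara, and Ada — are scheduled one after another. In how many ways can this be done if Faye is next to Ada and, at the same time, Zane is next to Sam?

96

Treat {Faye,Ada} as one block (2 orders) and {Zane,Sam} as another (2 orders).
That leaves 4 units to arrange: 2 × 2 × 4! = 4 × 24 = 96.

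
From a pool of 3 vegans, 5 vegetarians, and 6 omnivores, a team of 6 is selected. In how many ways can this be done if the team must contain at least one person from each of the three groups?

2430

Total 6-person selections from all 14: C(14,6) = 3003.
Subtract selections that omit an entire group: no vegans → C(11,6) = 462; no vegetarians → C(9,6) = 84; no omnivores → C(8,6) = 28.
Add back selections omitting two groups (i.e. drawn from a single group): C(3,6) + C(5,6) + C(6,6) = 1.
By inclusion–exclusion: 3003 − 574 + 1 = 2430.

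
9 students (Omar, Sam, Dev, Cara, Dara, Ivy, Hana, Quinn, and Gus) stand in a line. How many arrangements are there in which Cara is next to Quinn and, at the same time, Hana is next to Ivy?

20160

Treat {Cara,Quinn} as one block (2 orders) and {Hana,Ivy} as another (2 orders).
That leaves 7 units to arrange: 2 × 2 × 7! = 4 × 5040 = 20160.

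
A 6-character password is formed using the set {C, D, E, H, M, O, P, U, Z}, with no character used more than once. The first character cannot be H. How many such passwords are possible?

The first character has 9−1 = 8 choices (anything except H).
The remaining 5 characters are filled from the other 8 symbols without repetition: 8 × 7 × 6 × 5 × 4 = 6720.
Total: 8 × 6720 = 53760.

53760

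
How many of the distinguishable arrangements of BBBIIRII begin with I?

140

Fix I in the first position and arrange the remaining 7 letters.
Those 7 letters have B appearing 3 times and I appearing 3 times, giving (7)!/(3!·3!) = 140.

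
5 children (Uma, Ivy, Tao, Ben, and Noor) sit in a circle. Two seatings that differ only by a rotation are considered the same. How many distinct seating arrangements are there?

24

Fix one person's seat to break rotational symmetry; the remaining 4 people can be arranged in (4)! = 24 ways.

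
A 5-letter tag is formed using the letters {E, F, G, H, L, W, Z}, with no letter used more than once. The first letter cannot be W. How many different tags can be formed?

2160

The first letter has 7−1 = 6 choices (anything except W).
The remaining 4 letters are filled from the other 6 symbols without repetition: 6 × 5 × 4 × 3 = 360.
Total: 6 × 360 = 2160.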